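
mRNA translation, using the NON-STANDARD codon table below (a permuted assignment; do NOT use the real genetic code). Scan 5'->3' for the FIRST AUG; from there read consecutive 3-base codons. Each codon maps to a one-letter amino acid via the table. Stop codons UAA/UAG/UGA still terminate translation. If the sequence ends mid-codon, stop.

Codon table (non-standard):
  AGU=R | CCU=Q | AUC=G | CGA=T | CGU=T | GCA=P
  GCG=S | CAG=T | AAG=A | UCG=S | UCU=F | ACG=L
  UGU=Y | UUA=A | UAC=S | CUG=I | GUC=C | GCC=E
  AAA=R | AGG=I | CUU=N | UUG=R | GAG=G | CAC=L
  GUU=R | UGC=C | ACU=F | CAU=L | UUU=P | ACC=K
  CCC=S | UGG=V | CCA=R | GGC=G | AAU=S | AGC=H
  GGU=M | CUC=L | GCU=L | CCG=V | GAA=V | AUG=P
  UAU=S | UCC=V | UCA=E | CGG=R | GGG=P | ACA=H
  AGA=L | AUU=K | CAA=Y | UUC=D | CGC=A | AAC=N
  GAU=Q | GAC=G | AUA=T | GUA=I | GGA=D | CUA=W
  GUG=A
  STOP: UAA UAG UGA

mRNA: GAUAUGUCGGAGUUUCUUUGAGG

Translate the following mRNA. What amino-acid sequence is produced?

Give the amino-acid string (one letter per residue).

start AUG at pos 3
pos 3: AUG -> P; peptide=P
pos 6: UCG -> S; peptide=PS
pos 9: GAG -> G; peptide=PSG
pos 12: UUU -> P; peptide=PSGP
pos 15: CUU -> N; peptide=PSGPN
pos 18: UGA -> STOP

Answer: PSGPN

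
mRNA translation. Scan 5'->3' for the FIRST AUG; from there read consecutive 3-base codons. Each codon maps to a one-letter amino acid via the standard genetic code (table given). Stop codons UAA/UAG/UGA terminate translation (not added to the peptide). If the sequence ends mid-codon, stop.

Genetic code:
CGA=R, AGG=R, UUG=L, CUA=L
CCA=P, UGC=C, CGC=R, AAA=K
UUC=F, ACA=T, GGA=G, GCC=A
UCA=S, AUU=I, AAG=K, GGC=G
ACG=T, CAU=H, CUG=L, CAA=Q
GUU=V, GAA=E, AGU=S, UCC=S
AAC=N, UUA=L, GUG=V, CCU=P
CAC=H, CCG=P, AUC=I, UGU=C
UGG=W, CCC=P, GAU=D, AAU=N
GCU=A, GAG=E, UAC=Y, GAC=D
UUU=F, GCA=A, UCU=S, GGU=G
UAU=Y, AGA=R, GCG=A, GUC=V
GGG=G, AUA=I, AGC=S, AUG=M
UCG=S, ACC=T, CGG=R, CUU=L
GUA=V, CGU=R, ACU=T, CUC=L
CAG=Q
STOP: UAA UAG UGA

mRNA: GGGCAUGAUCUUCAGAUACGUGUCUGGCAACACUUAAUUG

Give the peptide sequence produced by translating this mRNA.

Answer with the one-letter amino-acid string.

start AUG at pos 4
pos 4: AUG -> M; peptide=M
pos 7: AUC -> I; peptide=MI
pos 10: UUC -> F; peptide=MIF
pos 13: AGA -> R; peptide=MIFR
pos 16: UAC -> Y; peptide=MIFRY
pos 19: GUG -> V; peptide=MIFRYV
pos 22: UCU -> S; peptide=MIFRYVS
pos 25: GGC -> G; peptide=MIFRYVSG
pos 28: AAC -> N; peptide=MIFRYVSGN
pos 31: ACU -> T; peptide=MIFRYVSGNT
pos 34: UAA -> STOP

Answer: MIFRYVSGNT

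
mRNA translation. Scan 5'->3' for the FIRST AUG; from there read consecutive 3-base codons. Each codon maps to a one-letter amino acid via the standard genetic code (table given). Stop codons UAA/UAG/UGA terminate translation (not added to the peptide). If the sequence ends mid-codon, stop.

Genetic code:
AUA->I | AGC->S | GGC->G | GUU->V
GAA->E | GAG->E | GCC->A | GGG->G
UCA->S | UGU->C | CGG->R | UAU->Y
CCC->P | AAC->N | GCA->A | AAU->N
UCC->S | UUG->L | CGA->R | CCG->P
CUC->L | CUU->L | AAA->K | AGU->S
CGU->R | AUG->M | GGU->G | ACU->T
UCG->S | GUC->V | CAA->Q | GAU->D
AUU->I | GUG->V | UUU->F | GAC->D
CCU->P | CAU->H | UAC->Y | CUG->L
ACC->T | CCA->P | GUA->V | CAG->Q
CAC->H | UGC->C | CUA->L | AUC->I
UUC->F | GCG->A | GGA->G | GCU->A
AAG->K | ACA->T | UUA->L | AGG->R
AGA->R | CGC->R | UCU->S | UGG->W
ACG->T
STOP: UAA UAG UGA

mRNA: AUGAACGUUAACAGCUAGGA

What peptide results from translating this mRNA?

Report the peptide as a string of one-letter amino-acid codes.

start AUG at pos 0
pos 0: AUG -> M; peptide=M
pos 3: AAC -> N; peptide=MN
pos 6: GUU -> V; peptide=MNV
pos 9: AAC -> N; peptide=MNVN
pos 12: AGC -> S; peptide=MNVNS
pos 15: UAG -> STOP

Answer: MNVNS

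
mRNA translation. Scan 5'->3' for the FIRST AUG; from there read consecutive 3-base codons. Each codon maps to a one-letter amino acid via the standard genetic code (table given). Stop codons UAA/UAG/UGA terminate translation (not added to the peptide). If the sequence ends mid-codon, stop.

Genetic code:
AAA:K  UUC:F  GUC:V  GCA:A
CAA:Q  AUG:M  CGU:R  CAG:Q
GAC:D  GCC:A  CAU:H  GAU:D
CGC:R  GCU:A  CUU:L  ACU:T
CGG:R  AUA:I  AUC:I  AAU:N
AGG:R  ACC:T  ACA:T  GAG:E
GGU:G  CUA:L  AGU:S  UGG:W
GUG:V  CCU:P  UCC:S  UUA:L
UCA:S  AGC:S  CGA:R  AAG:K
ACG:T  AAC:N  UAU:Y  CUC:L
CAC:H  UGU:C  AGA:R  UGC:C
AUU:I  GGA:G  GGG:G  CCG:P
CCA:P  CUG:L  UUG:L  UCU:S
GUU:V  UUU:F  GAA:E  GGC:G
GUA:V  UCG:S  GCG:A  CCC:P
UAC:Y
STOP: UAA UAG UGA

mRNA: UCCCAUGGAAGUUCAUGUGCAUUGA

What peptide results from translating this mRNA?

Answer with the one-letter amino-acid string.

Answer: MEVHVH

Derivation:
start AUG at pos 4
pos 4: AUG -> M; peptide=M
pos 7: GAA -> E; peptide=ME
pos 10: GUU -> V; peptide=MEV
pos 13: CAU -> H; peptide=MEVH
pos 16: GUG -> V; peptide=MEVHV
pos 19: CAU -> H; peptide=MEVHVH
pos 22: UGA -> STOP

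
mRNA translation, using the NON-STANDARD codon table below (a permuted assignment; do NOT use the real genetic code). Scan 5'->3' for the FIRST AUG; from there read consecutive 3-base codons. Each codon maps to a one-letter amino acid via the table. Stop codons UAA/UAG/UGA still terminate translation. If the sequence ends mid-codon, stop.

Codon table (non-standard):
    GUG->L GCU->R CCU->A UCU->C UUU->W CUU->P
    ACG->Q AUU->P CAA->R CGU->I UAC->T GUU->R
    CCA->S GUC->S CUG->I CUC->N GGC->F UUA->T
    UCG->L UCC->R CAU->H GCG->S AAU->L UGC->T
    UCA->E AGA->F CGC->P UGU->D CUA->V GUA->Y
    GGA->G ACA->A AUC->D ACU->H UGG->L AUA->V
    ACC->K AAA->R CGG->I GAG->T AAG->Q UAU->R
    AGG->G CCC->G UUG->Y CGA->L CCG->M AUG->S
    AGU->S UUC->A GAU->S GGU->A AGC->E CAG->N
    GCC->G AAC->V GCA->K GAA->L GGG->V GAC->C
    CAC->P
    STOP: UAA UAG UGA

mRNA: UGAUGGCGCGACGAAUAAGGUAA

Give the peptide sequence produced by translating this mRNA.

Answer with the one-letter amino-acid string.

start AUG at pos 2
pos 2: AUG -> S; peptide=S
pos 5: GCG -> S; peptide=SS
pos 8: CGA -> L; peptide=SSL
pos 11: CGA -> L; peptide=SSLL
pos 14: AUA -> V; peptide=SSLLV
pos 17: AGG -> G; peptide=SSLLVG
pos 20: UAA -> STOP

Answer: SSLLVG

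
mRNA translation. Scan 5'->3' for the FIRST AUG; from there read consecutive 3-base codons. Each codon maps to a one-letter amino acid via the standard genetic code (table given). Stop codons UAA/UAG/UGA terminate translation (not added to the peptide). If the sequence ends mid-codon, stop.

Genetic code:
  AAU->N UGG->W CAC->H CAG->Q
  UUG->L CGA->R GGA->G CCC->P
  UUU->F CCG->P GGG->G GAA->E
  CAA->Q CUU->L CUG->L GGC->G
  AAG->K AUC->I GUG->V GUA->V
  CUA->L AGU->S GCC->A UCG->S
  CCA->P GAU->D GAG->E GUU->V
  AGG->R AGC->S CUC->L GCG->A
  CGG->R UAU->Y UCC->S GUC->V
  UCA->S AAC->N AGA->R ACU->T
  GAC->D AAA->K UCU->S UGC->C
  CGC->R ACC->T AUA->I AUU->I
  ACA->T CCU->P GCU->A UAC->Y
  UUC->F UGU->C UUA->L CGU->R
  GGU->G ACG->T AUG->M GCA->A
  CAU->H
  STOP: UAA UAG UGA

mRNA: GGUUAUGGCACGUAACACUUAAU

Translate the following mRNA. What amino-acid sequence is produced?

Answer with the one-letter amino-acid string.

Answer: MARNT

Derivation:
start AUG at pos 4
pos 4: AUG -> M; peptide=M
pos 7: GCA -> A; peptide=MA
pos 10: CGU -> R; peptide=MAR
pos 13: AAC -> N; peptide=MARN
pos 16: ACU -> T; peptide=MARNT
pos 19: UAA -> STOP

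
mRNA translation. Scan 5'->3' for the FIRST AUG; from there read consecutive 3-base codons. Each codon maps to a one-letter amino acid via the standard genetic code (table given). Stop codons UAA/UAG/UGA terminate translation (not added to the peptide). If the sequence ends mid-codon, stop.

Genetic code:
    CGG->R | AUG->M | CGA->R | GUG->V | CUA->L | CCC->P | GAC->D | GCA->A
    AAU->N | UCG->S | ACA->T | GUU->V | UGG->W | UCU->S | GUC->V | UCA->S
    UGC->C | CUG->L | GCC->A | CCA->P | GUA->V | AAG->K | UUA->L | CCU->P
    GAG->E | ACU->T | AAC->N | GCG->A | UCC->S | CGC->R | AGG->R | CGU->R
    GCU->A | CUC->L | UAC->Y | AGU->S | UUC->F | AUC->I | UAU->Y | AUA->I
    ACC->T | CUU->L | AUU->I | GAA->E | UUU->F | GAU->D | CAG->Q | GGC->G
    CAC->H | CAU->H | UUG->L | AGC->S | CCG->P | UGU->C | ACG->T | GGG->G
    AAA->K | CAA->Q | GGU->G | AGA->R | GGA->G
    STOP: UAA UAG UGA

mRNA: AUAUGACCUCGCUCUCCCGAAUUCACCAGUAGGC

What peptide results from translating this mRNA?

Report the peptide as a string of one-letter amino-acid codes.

Answer: MTSLSRIHQ

Derivation:
start AUG at pos 2
pos 2: AUG -> M; peptide=M
pos 5: ACC -> T; peptide=MT
pos 8: UCG -> S; peptide=MTS
pos 11: CUC -> L; peptide=MTSL
pos 14: UCC -> S; peptide=MTSLS
pos 17: CGA -> R; peptide=MTSLSR
pos 20: AUU -> I; peptide=MTSLSRI
pos 23: CAC -> H; peptide=MTSLSRIH
pos 26: CAG -> Q; peptide=MTSLSRIHQ
pos 29: UAG -> STOP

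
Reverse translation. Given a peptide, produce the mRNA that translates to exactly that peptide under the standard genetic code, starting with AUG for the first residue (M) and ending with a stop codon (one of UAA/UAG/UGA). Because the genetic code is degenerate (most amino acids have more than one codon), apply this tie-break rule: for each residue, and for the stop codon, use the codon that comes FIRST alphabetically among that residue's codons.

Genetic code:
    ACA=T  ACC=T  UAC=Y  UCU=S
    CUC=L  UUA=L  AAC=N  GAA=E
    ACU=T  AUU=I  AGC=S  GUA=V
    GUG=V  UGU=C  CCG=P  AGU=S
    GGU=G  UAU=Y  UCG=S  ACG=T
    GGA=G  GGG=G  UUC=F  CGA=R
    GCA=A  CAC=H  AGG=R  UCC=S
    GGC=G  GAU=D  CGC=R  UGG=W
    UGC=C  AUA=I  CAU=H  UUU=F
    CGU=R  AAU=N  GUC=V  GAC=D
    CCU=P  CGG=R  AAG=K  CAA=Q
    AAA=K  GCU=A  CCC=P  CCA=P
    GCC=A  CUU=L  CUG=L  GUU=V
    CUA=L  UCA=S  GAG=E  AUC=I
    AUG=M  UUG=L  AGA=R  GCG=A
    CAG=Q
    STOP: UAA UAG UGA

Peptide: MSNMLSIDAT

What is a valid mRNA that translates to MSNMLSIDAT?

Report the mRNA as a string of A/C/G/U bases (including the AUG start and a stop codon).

residue 1: M -> AUG (start codon)
residue 2: S codons sorted = AGC,AGU,UCA,UCC,UCG,UCU -> pick first = AGC
residue 3: N codons sorted = AAC,AAU -> pick first = AAC
residue 4: M -> AUG (only codon)
residue 5: L codons sorted = CUA,CUC,CUG,CUU,UUA,UUG -> pick first = CUA
residue 6: S codons sorted = AGC,AGU,UCA,UCC,UCG,UCU -> pick first = AGC
residue 7: I codons sorted = AUA,AUC,AUU -> pick first = AUA
residue 8: D codons sorted = GAC,GAU -> pick first = GAC
residue 9: A codons sorted = GCA,GCC,GCG,GCU -> pick first = GCA
residue 10: T codons sorted = ACA,ACC,ACG,ACU -> pick first = ACA
terminator: stop codons sorted = UAA,UAG,UGA -> pick first = UAA

Answer: mRNA: AUGAGCAACAUGCUAAGCAUAGACGCAACAUAA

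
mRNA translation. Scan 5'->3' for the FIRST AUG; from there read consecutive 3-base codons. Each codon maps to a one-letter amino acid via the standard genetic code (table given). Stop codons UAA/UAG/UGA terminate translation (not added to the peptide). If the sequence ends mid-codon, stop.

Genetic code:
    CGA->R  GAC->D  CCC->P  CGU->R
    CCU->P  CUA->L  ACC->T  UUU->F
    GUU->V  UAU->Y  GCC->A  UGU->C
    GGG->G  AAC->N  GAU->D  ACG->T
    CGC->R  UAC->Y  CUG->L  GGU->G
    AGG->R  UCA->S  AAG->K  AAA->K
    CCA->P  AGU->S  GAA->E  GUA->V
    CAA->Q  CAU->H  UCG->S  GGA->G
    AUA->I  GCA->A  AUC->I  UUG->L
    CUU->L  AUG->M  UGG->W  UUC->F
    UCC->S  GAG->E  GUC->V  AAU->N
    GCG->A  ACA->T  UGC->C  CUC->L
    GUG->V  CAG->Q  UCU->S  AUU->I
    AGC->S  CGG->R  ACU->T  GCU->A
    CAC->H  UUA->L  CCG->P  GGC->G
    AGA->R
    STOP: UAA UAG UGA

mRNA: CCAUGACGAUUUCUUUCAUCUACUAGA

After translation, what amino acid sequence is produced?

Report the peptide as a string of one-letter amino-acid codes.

start AUG at pos 2
pos 2: AUG -> M; peptide=M
pos 5: ACG -> T; peptide=MT
pos 8: AUU -> I; peptide=MTI
pos 11: UCU -> S; peptide=MTIS
pos 14: UUC -> F; peptide=MTISF
pos 17: AUC -> I; peptide=MTISFI
pos 20: UAC -> Y; peptide=MTISFIY
pos 23: UAG -> STOP

Answer: MTISFIY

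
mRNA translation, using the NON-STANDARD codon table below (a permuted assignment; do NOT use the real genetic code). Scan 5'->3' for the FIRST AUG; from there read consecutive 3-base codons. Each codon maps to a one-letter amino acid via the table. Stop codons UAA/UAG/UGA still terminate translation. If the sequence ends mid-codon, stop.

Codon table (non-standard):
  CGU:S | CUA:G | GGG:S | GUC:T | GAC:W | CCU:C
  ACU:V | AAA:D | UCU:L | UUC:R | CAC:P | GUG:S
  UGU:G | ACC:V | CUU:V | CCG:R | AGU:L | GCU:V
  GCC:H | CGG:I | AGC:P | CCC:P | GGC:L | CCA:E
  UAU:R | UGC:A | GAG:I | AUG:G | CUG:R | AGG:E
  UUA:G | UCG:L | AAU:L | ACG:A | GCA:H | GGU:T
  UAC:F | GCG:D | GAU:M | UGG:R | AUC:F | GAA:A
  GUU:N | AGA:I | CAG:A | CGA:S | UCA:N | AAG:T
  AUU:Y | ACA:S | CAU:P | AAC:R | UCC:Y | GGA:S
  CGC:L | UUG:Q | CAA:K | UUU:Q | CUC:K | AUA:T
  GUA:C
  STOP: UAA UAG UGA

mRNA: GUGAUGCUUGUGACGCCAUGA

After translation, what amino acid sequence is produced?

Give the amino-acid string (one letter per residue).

Answer: GVSAE

Derivation:
start AUG at pos 3
pos 3: AUG -> G; peptide=G
pos 6: CUU -> V; peptide=GV
pos 9: GUG -> S; peptide=GVS
pos 12: ACG -> A; peptide=GVSA
pos 15: CCA -> E; peptide=GVSAE
pos 18: UGA -> STOP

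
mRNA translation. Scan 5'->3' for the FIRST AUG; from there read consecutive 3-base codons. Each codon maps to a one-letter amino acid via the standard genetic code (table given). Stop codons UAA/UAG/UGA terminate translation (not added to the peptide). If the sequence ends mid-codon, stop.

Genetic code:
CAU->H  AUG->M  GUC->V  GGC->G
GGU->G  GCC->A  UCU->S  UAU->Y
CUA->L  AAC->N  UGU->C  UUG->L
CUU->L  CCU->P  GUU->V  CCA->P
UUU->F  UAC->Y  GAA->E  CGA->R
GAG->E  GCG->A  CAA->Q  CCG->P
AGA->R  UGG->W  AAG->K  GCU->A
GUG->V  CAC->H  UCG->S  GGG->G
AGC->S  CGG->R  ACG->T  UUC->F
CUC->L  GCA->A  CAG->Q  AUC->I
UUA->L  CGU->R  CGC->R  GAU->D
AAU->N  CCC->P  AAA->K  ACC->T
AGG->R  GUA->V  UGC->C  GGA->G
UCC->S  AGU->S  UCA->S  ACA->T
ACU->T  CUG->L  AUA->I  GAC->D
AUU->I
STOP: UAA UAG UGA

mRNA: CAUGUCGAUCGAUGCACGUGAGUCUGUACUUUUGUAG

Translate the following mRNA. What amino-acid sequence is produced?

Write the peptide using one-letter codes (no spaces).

Answer: MSIDARESVLL

Derivation:
start AUG at pos 1
pos 1: AUG -> M; peptide=M
pos 4: UCG -> S; peptide=MS
pos 7: AUC -> I; peptide=MSI
pos 10: GAU -> D; peptide=MSID
pos 13: GCA -> A; peptide=MSIDA
pos 16: CGU -> R; peptide=MSIDAR
pos 19: GAG -> E; peptide=MSIDARE
pos 22: UCU -> S; peptide=MSIDARES
pos 25: GUA -> V; peptide=MSIDARESV
pos 28: CUU -> L; peptide=MSIDARESVL
pos 31: UUG -> L; peptide=MSIDARESVLL
pos 34: UAG -> STOP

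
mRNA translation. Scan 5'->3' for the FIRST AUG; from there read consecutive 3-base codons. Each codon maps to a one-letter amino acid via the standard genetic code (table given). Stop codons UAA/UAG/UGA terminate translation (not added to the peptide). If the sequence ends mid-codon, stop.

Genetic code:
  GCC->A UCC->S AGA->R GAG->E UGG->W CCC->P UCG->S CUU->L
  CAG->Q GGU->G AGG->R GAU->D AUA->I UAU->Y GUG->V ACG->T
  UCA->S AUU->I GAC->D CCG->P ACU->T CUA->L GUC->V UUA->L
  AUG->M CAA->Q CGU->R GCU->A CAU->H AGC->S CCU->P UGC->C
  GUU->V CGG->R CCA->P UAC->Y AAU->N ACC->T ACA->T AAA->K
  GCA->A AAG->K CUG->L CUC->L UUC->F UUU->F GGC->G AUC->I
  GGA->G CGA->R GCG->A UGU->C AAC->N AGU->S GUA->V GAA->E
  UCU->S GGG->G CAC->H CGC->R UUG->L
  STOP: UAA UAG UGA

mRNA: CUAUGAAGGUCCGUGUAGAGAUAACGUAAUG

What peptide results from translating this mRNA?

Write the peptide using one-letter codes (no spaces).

Answer: MKVRVEIT

Derivation:
start AUG at pos 2
pos 2: AUG -> M; peptide=M
pos 5: AAG -> K; peptide=MK
pos 8: GUC -> V; peptide=MKV
pos 11: CGU -> R; peptide=MKVR
pos 14: GUA -> V; peptide=MKVRV
pos 17: GAG -> E; peptide=MKVRVE
pos 20: AUA -> I; peptide=MKVRVEI
pos 23: ACG -> T; peptide=MKVRVEIT
pos 26: UAA -> STOP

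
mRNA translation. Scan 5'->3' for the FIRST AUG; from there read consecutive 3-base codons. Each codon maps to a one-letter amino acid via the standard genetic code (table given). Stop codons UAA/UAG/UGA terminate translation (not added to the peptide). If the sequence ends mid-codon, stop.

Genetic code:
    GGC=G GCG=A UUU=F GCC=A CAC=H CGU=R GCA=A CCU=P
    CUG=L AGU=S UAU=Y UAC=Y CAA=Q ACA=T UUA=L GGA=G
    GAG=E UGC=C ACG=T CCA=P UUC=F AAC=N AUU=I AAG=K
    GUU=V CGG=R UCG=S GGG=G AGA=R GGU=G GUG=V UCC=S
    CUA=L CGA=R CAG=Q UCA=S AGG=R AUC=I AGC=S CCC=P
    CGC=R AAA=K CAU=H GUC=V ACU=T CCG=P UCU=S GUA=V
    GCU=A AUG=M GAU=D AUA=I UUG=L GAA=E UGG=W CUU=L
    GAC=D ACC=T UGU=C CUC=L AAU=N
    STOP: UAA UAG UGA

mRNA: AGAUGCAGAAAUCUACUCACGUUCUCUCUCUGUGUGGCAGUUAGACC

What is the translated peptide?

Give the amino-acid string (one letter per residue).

Answer: MQKSTHVLSLCGS

Derivation:
start AUG at pos 2
pos 2: AUG -> M; peptide=M
pos 5: CAG -> Q; peptide=MQ
pos 8: AAA -> K; peptide=MQK
pos 11: UCU -> S; peptide=MQKS
pos 14: ACU -> T; peptide=MQKST
pos 17: CAC -> H; peptide=MQKSTH
pos 20: GUU -> V; peptide=MQKSTHV
pos 23: CUC -> L; peptide=MQKSTHVL
pos 26: UCU -> S; peptide=MQKSTHVLS
pos 29: CUG -> L; peptide=MQKSTHVLSL
pos 32: UGU -> C; peptide=MQKSTHVLSLC
pos 35: GGC -> G; peptide=MQKSTHVLSLCG
pos 38: AGU -> S; peptide=MQKSTHVLSLCGS
pos 41: UAG -> STOP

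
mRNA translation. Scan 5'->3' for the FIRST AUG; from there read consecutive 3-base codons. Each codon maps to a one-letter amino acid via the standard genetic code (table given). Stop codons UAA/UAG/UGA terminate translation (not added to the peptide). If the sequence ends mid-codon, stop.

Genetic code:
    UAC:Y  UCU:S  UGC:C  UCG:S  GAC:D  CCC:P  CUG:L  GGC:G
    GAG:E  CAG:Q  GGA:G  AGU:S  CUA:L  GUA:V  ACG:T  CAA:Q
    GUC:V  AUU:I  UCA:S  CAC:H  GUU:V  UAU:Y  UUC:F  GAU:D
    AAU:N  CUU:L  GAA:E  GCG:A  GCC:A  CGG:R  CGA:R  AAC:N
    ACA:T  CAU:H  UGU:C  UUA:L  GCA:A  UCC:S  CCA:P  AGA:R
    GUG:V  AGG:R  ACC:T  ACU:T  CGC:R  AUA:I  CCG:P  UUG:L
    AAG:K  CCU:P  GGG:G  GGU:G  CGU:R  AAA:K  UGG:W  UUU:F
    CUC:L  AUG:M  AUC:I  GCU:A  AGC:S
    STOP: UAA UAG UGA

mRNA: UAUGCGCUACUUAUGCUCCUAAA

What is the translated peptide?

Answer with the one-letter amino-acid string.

start AUG at pos 1
pos 1: AUG -> M; peptide=M
pos 4: CGC -> R; peptide=MR
pos 7: UAC -> Y; peptide=MRY
pos 10: UUA -> L; peptide=MRYL
pos 13: UGC -> C; peptide=MRYLC
pos 16: UCC -> S; peptide=MRYLCS
pos 19: UAA -> STOP

Answer: MRYLCS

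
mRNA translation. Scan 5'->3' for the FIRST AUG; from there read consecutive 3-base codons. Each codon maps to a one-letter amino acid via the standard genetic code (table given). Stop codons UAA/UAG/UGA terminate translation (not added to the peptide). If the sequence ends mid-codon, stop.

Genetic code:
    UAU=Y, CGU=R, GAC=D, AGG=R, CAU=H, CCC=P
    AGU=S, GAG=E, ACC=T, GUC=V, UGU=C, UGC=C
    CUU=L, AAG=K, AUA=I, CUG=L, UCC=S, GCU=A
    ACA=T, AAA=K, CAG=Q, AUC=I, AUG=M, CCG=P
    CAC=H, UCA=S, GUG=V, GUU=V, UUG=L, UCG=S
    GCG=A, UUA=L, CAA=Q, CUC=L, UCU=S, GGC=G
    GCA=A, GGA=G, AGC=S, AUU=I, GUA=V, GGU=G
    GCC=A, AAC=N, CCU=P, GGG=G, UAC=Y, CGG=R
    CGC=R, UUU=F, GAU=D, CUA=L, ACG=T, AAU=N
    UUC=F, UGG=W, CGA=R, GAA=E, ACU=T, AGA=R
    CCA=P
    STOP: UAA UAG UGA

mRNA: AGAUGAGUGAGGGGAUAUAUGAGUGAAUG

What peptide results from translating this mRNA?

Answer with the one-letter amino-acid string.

start AUG at pos 2
pos 2: AUG -> M; peptide=M
pos 5: AGU -> S; peptide=MS
pos 8: GAG -> E; peptide=MSE
pos 11: GGG -> G; peptide=MSEG
pos 14: AUA -> I; peptide=MSEGI
pos 17: UAU -> Y; peptide=MSEGIY
pos 20: GAG -> E; peptide=MSEGIYE
pos 23: UGA -> STOP

Answer: MSEGIYE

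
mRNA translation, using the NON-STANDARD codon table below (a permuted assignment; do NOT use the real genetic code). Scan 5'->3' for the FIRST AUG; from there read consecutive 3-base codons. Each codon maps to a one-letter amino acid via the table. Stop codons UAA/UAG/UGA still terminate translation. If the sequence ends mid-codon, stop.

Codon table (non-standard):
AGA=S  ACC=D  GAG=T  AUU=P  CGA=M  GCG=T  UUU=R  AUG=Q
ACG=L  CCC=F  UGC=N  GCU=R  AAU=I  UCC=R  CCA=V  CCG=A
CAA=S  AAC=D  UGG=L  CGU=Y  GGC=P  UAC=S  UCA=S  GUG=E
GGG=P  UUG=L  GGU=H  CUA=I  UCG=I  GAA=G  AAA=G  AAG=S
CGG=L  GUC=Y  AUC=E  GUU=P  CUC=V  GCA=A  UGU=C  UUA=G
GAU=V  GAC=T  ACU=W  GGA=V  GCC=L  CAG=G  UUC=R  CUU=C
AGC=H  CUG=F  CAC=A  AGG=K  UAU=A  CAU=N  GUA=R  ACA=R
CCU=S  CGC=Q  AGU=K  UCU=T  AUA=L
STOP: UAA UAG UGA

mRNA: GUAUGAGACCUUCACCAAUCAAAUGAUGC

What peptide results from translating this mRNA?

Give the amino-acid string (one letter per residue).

Answer: QSSSVEG

Derivation:
start AUG at pos 2
pos 2: AUG -> Q; peptide=Q
pos 5: AGA -> S; peptide=QS
pos 8: CCU -> S; peptide=QSS
pos 11: UCA -> S; peptide=QSSS
pos 14: CCA -> V; peptide=QSSSV
pos 17: AUC -> E; peptide=QSSSVE
pos 20: AAA -> G; peptide=QSSSVEG
pos 23: UGA -> STOP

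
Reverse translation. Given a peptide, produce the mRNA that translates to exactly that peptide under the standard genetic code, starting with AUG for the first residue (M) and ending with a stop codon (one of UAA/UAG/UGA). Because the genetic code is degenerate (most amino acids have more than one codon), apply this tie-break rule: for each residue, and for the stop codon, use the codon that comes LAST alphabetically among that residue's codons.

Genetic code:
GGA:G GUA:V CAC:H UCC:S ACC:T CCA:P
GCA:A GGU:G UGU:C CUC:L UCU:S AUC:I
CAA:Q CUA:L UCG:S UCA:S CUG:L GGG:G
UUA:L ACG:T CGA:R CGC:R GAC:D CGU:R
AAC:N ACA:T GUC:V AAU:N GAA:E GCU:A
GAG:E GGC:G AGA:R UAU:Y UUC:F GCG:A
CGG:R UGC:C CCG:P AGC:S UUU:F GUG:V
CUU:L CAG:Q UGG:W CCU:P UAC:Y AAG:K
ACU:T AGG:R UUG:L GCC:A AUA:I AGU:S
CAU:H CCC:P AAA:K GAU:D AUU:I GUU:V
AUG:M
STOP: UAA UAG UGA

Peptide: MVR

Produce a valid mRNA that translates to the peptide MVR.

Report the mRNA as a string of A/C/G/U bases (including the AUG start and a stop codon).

residue 1: M -> AUG (start codon)
residue 2: V codons sorted = GUA,GUC,GUG,GUU -> pick last = GUU
residue 3: R codons sorted = AGA,AGG,CGA,CGC,CGG,CGU -> pick last = CGU
terminator: stop codons sorted = UAA,UAG,UGA -> pick last = UGA

Answer: mRNA: AUGGUUCGUUGA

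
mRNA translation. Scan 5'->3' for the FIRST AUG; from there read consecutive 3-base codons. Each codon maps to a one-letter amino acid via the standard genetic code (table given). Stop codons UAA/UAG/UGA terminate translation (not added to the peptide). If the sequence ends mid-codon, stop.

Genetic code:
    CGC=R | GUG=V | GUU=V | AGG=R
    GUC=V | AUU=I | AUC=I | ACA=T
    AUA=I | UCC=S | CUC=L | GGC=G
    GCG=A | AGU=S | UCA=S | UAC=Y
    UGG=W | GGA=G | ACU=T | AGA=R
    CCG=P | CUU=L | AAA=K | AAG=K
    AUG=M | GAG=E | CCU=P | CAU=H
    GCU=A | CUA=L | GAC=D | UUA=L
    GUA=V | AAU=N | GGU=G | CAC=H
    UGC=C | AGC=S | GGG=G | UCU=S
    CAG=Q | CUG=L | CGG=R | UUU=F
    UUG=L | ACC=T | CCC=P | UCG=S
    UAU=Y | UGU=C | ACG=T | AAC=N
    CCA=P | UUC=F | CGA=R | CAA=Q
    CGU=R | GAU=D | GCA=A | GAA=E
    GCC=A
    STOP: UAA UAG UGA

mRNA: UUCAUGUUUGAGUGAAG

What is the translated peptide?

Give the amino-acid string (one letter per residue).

start AUG at pos 3
pos 3: AUG -> M; peptide=M
pos 6: UUU -> F; peptide=MF
pos 9: GAG -> E; peptide=MFE
pos 12: UGA -> STOP

Answer: MFE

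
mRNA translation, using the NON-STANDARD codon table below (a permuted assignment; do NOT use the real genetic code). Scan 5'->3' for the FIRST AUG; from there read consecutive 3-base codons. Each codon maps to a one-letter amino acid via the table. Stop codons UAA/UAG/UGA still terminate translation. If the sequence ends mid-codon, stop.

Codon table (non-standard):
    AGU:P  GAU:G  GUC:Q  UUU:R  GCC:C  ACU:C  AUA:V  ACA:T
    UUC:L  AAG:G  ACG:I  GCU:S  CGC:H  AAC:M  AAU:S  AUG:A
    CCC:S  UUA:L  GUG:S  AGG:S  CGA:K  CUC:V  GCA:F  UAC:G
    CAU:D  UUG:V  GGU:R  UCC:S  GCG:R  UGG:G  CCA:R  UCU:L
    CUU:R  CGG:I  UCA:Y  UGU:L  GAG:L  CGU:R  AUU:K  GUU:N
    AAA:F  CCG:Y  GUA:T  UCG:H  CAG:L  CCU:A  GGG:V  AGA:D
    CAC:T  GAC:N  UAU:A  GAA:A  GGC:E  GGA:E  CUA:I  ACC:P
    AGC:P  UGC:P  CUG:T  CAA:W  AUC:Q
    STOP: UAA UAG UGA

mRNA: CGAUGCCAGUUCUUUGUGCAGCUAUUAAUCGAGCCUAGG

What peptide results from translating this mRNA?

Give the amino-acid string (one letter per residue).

start AUG at pos 2
pos 2: AUG -> A; peptide=A
pos 5: CCA -> R; peptide=AR
pos 8: GUU -> N; peptide=ARN
pos 11: CUU -> R; peptide=ARNR
pos 14: UGU -> L; peptide=ARNRL
pos 17: GCA -> F; peptide=ARNRLF
pos 20: GCU -> S; peptide=ARNRLFS
pos 23: AUU -> K; peptide=ARNRLFSK
pos 26: AAU -> S; peptide=ARNRLFSKS
pos 29: CGA -> K; peptide=ARNRLFSKSK
pos 32: GCC -> C; peptide=ARNRLFSKSKC
pos 35: UAG -> STOP

Answer: ARNRLFSKSKC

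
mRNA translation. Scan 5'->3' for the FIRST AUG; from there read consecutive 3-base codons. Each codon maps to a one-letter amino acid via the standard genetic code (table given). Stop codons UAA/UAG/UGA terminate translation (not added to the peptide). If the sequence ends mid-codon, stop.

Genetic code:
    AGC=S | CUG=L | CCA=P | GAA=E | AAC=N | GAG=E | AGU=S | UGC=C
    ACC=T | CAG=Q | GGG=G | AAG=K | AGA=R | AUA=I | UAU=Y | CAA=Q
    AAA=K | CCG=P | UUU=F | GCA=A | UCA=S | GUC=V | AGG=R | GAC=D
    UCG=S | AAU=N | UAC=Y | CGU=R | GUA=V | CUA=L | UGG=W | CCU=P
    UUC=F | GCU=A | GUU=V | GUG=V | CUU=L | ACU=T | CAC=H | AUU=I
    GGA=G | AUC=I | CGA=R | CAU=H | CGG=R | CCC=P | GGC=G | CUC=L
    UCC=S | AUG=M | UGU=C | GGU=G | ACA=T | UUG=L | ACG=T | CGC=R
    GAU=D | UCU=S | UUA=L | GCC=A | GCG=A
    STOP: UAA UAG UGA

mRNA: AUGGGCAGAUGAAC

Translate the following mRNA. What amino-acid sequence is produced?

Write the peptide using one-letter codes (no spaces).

start AUG at pos 0
pos 0: AUG -> M; peptide=M
pos 3: GGC -> G; peptide=MG
pos 6: AGA -> R; peptide=MGR
pos 9: UGA -> STOP

Answer: MGR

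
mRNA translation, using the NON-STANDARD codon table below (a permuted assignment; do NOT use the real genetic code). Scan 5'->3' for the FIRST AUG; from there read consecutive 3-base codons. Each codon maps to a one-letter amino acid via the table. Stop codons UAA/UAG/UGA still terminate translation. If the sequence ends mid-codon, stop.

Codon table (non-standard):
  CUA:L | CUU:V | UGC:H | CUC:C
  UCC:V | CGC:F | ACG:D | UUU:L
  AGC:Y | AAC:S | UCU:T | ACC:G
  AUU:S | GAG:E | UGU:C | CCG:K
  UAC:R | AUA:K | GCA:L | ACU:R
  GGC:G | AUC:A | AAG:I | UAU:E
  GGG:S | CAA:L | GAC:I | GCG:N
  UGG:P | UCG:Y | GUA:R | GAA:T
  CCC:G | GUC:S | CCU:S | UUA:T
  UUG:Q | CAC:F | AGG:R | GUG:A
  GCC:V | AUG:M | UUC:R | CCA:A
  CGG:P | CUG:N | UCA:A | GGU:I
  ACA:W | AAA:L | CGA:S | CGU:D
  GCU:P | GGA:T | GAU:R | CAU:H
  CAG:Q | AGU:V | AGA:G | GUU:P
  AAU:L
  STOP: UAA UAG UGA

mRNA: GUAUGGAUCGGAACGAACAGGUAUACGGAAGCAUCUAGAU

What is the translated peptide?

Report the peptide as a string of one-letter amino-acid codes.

start AUG at pos 2
pos 2: AUG -> M; peptide=M
pos 5: GAU -> R; peptide=MR
pos 8: CGG -> P; peptide=MRP
pos 11: AAC -> S; peptide=MRPS
pos 14: GAA -> T; peptide=MRPST
pos 17: CAG -> Q; peptide=MRPSTQ
pos 20: GUA -> R; peptide=MRPSTQR
pos 23: UAC -> R; peptide=MRPSTQRR
pos 26: GGA -> T; peptide=MRPSTQRRT
pos 29: AGC -> Y; peptide=MRPSTQRRTY
pos 32: AUC -> A; peptide=MRPSTQRRTYA
pos 35: UAG -> STOP

Answer: MRPSTQRRTYA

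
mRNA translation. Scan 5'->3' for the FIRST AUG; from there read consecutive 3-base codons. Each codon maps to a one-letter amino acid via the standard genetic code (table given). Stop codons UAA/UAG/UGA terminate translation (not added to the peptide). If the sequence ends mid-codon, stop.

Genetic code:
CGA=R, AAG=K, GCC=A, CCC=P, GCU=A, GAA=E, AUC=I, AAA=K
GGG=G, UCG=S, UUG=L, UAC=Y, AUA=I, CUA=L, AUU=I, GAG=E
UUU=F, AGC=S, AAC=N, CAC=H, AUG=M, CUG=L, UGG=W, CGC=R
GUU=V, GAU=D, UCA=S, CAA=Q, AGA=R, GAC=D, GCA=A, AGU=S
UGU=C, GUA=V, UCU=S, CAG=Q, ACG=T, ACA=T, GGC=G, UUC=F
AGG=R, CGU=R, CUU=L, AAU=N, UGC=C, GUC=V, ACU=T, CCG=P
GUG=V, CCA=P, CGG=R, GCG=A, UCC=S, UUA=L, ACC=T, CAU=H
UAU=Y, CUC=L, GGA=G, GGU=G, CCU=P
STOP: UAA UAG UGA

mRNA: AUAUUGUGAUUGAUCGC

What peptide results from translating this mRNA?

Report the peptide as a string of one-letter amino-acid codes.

no AUG start codon found

Answer: (empty: no AUG start codon)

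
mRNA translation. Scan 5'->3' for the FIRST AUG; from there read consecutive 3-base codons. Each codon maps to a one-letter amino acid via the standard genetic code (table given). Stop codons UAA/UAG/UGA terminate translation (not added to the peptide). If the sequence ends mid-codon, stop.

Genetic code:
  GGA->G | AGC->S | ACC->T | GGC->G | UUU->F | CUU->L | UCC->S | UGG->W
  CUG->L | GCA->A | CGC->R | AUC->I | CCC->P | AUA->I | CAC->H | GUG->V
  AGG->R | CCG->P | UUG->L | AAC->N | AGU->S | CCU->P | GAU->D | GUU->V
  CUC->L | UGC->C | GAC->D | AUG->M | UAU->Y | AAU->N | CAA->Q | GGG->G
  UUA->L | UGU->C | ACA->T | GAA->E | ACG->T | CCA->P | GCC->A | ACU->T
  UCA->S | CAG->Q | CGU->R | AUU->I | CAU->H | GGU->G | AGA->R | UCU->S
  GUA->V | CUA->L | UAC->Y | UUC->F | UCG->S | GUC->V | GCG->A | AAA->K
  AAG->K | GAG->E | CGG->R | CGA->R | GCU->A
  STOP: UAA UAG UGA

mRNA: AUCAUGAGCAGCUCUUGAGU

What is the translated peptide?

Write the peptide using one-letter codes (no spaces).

start AUG at pos 3
pos 3: AUG -> M; peptide=M
pos 6: AGC -> S; peptide=MS
pos 9: AGC -> S; peptide=MSS
pos 12: UCU -> S; peptide=MSSS
pos 15: UGA -> STOP

Answer: MSSS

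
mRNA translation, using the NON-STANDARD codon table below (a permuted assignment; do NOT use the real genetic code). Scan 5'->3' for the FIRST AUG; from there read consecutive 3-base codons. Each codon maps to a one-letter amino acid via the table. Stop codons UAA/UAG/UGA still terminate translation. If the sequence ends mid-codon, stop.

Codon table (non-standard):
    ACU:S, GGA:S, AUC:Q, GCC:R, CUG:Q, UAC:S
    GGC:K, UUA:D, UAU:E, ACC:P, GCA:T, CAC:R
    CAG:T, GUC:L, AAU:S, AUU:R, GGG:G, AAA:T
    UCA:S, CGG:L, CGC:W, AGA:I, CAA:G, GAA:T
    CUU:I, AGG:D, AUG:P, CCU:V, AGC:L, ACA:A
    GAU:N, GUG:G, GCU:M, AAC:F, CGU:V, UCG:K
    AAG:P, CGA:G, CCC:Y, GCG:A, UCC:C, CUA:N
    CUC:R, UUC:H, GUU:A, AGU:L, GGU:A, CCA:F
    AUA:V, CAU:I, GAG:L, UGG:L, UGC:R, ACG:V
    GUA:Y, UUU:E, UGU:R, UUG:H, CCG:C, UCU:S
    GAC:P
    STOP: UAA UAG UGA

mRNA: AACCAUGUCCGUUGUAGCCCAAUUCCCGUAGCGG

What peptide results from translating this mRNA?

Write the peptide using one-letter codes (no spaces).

Answer: PCAYRGHC

Derivation:
start AUG at pos 4
pos 4: AUG -> P; peptide=P
pos 7: UCC -> C; peptide=PC
pos 10: GUU -> A; peptide=PCA
pos 13: GUA -> Y; peptide=PCAY
pos 16: GCC -> R; peptide=PCAYR
pos 19: CAA -> G; peptide=PCAYRG
pos 22: UUC -> H; peptide=PCAYRGH
pos 25: CCG -> C; peptide=PCAYRGHC
pos 28: UAG -> STOP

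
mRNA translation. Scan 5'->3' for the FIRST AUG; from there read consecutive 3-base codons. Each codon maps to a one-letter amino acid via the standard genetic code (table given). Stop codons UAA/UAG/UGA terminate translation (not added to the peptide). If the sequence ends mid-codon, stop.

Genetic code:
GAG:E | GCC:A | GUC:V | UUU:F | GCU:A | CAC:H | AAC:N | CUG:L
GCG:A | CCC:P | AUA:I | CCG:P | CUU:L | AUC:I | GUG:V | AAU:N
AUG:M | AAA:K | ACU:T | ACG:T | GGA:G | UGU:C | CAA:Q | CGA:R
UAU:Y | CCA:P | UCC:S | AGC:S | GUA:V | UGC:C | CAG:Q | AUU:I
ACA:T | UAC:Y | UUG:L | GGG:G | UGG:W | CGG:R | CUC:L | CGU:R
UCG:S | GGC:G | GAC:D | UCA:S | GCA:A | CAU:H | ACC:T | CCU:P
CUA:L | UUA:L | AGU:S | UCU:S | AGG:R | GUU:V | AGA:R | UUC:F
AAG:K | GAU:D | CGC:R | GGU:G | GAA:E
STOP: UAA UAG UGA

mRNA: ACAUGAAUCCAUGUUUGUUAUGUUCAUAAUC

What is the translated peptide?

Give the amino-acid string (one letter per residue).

Answer: MNPCLLCS

Derivation:
start AUG at pos 2
pos 2: AUG -> M; peptide=M
pos 5: AAU -> N; peptide=MN
pos 8: CCA -> P; peptide=MNP
pos 11: UGU -> C; peptide=MNPC
pos 14: UUG -> L; peptide=MNPCL
pos 17: UUA -> L; peptide=MNPCLL
pos 20: UGU -> C; peptide=MNPCLLC
pos 23: UCA -> S; peptide=MNPCLLCS
pos 26: UAA -> STOP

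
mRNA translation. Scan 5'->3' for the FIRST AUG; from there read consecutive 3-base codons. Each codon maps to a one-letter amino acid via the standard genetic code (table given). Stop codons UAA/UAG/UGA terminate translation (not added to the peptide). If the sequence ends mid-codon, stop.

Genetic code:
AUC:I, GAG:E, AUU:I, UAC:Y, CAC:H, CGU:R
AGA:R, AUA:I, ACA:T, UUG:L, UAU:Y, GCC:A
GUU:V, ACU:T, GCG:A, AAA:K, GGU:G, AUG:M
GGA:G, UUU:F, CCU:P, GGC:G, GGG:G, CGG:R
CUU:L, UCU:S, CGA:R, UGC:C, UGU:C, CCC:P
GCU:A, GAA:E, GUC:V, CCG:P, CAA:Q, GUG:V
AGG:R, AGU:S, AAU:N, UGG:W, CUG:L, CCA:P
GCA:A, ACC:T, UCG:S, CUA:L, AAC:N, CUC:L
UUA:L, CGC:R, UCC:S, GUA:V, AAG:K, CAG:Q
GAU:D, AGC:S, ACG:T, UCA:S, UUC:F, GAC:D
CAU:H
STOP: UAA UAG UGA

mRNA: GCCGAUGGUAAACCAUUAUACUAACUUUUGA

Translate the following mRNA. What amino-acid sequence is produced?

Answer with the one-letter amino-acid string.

Answer: MVNHYTNF

Derivation:
start AUG at pos 4
pos 4: AUG -> M; peptide=M
pos 7: GUA -> V; peptide=MV
pos 10: AAC -> N; peptide=MVN
pos 13: CAU -> H; peptide=MVNH
pos 16: UAU -> Y; peptide=MVNHY
pos 19: ACU -> T; peptide=MVNHYT
pos 22: AAC -> N; peptide=MVNHYTN
pos 25: UUU -> F; peptide=MVNHYTNF
pos 28: UGA -> STOP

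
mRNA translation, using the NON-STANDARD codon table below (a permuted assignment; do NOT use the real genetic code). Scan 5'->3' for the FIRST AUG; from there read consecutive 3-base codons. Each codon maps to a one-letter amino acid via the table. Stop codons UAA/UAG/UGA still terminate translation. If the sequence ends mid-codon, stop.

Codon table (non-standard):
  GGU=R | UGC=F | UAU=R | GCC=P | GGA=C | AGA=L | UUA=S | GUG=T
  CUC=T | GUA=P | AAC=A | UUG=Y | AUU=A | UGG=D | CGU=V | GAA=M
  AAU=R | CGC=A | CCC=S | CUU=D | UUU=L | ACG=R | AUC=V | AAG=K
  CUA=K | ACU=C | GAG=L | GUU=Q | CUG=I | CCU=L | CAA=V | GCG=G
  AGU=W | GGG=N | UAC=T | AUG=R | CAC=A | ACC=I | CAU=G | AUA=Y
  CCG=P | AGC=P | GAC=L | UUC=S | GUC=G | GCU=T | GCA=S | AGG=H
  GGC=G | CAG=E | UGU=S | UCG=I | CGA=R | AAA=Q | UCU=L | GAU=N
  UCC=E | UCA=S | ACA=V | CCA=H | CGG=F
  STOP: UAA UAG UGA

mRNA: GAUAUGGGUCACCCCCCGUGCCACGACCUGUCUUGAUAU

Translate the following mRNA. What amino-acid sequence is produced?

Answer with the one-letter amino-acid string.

Answer: RRASPFALIL

Derivation:
start AUG at pos 3
pos 3: AUG -> R; peptide=R
pos 6: GGU -> R; peptide=RR
pos 9: CAC -> A; peptide=RRA
pos 12: CCC -> S; peptide=RRAS
pos 15: CCG -> P; peptide=RRASP
pos 18: UGC -> F; peptide=RRASPF
pos 21: CAC -> A; peptide=RRASPFA
pos 24: GAC -> L; peptide=RRASPFAL
pos 27: CUG -> I; peptide=RRASPFALI
pos 30: UCU -> L; peptide=RRASPFALIL
pos 33: UGA -> STOP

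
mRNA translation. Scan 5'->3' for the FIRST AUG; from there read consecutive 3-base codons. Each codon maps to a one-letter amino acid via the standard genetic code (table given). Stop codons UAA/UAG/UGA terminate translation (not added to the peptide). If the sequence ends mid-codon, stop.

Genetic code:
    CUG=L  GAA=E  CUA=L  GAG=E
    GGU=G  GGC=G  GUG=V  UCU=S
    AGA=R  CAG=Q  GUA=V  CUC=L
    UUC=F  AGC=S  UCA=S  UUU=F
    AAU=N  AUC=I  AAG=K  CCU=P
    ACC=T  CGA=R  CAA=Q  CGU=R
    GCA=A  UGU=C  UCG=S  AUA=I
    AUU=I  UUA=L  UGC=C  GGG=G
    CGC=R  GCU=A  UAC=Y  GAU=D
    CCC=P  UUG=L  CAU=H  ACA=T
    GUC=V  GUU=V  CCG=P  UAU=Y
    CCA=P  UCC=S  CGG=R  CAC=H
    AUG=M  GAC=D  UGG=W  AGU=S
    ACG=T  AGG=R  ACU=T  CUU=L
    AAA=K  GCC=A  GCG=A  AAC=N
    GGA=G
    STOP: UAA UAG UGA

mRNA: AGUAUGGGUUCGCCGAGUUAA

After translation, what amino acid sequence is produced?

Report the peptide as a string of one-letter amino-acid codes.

start AUG at pos 3
pos 3: AUG -> M; peptide=M
pos 6: GGU -> G; peptide=MG
pos 9: UCG -> S; peptide=MGS
pos 12: CCG -> P; peptide=MGSP
pos 15: AGU -> S; peptide=MGSPS
pos 18: UAA -> STOP

Answer: MGSPS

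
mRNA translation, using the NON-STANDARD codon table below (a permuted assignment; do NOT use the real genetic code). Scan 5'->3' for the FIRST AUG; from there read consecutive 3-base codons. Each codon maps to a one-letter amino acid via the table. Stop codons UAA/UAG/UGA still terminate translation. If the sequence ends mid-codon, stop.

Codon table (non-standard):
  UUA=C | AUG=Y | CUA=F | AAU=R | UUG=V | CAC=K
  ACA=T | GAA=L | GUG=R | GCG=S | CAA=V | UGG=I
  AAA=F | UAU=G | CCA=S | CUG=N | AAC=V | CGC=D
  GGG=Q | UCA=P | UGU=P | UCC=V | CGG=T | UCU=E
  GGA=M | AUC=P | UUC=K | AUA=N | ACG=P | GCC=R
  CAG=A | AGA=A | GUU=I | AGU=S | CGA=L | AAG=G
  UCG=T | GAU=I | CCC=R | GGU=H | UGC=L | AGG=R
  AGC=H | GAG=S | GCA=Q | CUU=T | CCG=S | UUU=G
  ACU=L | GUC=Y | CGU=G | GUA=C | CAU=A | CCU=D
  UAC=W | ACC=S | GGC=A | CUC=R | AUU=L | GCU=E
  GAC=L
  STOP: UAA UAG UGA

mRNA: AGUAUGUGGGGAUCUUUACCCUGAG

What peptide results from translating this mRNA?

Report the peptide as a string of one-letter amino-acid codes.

Answer: YIMECR

Derivation:
start AUG at pos 3
pos 3: AUG -> Y; peptide=Y
pos 6: UGG -> I; peptide=YI
pos 9: GGA -> M; peptide=YIM
pos 12: UCU -> E; peptide=YIME
pos 15: UUA -> C; peptide=YIMEC
pos 18: CCC -> R; peptide=YIMECR
pos 21: UGA -> STOP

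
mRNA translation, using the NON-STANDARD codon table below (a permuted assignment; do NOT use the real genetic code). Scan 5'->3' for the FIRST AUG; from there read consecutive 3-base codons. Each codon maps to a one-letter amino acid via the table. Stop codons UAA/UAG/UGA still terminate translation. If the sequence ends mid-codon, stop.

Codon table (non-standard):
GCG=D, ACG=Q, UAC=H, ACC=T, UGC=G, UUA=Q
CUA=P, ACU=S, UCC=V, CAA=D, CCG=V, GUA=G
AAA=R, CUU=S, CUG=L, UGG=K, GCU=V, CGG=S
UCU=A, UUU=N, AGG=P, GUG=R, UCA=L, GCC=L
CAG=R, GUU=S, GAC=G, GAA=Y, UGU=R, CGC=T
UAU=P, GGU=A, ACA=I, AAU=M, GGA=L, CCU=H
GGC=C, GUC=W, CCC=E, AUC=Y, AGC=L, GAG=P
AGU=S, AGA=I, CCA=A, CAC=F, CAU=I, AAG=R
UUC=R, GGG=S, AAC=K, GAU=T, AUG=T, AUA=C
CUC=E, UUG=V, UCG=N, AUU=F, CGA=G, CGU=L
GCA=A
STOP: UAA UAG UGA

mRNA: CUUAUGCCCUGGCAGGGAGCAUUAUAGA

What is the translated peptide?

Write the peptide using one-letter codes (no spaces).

start AUG at pos 3
pos 3: AUG -> T; peptide=T
pos 6: CCC -> E; peptide=TE
pos 9: UGG -> K; peptide=TEK
pos 12: CAG -> R; peptide=TEKR
pos 15: GGA -> L; peptide=TEKRL
pos 18: GCA -> A; peptide=TEKRLA
pos 21: UUA -> Q; peptide=TEKRLAQ
pos 24: UAG -> STOP

Answer: TEKRLAQ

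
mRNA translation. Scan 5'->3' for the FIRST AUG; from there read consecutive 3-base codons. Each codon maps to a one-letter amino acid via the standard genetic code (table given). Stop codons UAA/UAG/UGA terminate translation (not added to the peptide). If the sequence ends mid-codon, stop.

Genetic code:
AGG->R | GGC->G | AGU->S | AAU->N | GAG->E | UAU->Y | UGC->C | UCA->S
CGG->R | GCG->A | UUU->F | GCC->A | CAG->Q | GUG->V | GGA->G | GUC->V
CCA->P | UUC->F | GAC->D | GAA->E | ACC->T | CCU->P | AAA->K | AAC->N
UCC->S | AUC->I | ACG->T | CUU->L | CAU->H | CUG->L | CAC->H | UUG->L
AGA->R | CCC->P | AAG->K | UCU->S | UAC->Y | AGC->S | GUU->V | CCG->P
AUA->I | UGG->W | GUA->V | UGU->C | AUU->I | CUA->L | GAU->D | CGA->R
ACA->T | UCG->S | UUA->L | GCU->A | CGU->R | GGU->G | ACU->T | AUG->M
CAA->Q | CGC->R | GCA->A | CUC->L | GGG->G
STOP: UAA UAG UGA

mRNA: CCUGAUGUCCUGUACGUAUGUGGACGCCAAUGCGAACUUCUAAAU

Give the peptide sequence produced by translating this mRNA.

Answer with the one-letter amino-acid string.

Answer: MSCTYVDANANF

Derivation:
start AUG at pos 4
pos 4: AUG -> M; peptide=M
pos 7: UCC -> S; peptide=MS
pos 10: UGU -> C; peptide=MSC
pos 13: ACG -> T; peptide=MSCT
pos 16: UAU -> Y; peptide=MSCTY
pos 19: GUG -> V; peptide=MSCTYV
pos 22: GAC -> D; peptide=MSCTYVD
pos 25: GCC -> A; peptide=MSCTYVDA
pos 28: AAU -> N; peptide=MSCTYVDAN
pos 31: GCG -> A; peptide=MSCTYVDANA
pos 34: AAC -> N; peptide=MSCTYVDANAN
pos 37: UUC -> F; peptide=MSCTYVDANANF
pos 40: UAA -> STOP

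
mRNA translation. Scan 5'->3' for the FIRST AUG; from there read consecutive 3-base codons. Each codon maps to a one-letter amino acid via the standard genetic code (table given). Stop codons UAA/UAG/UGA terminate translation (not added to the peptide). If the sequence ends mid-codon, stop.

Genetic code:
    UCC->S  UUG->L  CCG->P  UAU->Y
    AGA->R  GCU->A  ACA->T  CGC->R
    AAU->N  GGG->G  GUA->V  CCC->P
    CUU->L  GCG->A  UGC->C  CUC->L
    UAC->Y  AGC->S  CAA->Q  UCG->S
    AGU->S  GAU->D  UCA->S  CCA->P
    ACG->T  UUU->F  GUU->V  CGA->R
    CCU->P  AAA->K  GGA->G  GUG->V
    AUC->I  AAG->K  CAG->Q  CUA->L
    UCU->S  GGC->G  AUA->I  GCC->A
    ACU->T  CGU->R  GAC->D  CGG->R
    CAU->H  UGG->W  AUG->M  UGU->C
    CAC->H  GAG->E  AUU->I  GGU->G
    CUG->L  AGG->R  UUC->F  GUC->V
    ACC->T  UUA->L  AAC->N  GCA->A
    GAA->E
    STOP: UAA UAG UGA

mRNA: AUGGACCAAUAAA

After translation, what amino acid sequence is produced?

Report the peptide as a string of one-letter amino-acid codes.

start AUG at pos 0
pos 0: AUG -> M; peptide=M
pos 3: GAC -> D; peptide=MD
pos 6: CAA -> Q; peptide=MDQ
pos 9: UAA -> STOP

Answer: MDQ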